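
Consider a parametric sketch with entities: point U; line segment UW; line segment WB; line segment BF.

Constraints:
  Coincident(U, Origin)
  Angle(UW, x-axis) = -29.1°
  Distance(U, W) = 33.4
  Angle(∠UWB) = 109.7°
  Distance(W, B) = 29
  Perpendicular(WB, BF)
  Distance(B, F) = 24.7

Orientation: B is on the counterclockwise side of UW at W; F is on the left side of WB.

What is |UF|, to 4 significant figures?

40.82

U is at the origin; UW runs at -29.1° with length 33.4, so W = 33.4·(cos -29.1°, sin -29.1°) = (29.18, -16.24). ∠UWB = 109.7°, so WB runs at -29.1° + (180° − 109.7°) = 41.20° from the x-axis; with |WB| = 29.0, B = W + 29.0·(cos 41.20°, sin 41.20°) = (51.00, 2.858). WB is perpendicular to BF; with |BF| = 24.7 on the left of WB, F = B + 24.7·(-0.6587, 0.7524) = (34.73, 21.44). Then |UF| = |F − U| = 40.82.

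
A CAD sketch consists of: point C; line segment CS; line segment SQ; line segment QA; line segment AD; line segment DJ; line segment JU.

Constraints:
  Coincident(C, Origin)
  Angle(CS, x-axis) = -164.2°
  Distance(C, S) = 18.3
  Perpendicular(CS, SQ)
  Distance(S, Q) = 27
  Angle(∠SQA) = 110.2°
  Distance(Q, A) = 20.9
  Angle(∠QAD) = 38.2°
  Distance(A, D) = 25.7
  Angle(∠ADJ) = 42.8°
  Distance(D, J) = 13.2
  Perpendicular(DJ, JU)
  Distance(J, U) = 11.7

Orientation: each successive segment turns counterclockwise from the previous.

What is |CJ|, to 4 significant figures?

29.25

∠QAD = 38.2° gives AD at 137.4° from the x-axis; with |AD| = 25.7, D = (-8.336, -15.17). ∠ADJ = 42.8° gives DJ at -85.40° from the x-axis; with |DJ| = 13.2, J = (-7.278, -28.33). Then |CJ| = |J − C| = 29.25.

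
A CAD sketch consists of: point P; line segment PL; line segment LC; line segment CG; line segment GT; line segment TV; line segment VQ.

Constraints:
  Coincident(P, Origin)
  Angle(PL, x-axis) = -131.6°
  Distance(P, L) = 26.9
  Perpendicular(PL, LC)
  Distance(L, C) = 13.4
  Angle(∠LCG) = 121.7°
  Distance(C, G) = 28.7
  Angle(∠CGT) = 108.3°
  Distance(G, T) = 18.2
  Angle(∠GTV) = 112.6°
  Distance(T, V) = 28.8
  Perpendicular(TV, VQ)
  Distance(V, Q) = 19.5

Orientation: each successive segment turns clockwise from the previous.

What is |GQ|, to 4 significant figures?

35.90

P is at the origin; PL runs at -131.6° with length 26.9, so L = (-17.86, -20.12). PL is perpendicular to LC, so LC runs at 138.4°; with |LC| = 13.4, C = (-27.88, -11.22). ∠LCG = 121.7° gives CG at 80.10° from the x-axis; with |CG| = 28.7, G = (-22.95, 17.05). ∠CGT = 108.3° gives GT at 8.400° from the x-axis; with |GT| = 18.2, T = (-4.941, 19.71). ∠GTV = 112.6° gives TV at -59.00° from the x-axis; with |TV| = 28.8, V = (9.892, -4.974). TV ⟂ VQ, so VQ runs at -149.0°; with |VQ| = 19.5, Q = (-6.823, -15.02). Then |GQ| = |Q − G| = 35.90.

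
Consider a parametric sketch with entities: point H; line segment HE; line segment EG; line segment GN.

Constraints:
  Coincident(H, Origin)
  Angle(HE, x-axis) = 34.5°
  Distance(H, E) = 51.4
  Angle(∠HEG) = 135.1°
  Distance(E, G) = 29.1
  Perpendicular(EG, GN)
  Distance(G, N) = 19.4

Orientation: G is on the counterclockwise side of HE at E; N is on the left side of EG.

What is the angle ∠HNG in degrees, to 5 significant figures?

104.45°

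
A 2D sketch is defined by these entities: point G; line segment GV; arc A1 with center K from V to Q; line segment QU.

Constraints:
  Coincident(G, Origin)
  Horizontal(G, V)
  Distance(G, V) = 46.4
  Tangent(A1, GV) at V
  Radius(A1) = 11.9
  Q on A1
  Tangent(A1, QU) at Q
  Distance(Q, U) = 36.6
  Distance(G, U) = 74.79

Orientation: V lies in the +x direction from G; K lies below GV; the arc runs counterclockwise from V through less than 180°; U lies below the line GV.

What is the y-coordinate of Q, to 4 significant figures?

-18.41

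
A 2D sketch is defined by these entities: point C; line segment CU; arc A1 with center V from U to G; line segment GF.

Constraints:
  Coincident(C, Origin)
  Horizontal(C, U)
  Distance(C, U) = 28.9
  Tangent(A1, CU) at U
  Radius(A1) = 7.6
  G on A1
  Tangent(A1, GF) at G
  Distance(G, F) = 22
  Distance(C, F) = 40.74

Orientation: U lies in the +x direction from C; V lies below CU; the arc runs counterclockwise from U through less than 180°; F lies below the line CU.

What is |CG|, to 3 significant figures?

23.5

C is at the origin; C and U share the same y with |CU| = 28.9 and U on the +x side, so U = (28.9, 0.00). Tangency of A1 to CU means the radius VU is perpendicular to CU, so V = U + (0, -7.6) = (28.9, -7.60). Since VG ⟂ GF (tangency), |VF| = √(7.6² + 22.0²) = 23.3 regardless of where G sits on A1. So F lies on both circle(C, 40.74) and circle(V, 23.3); the below-CU intersection is F = (26.7, -30.8). G is the foot of the tangent from F: G = (21.5, -9.39).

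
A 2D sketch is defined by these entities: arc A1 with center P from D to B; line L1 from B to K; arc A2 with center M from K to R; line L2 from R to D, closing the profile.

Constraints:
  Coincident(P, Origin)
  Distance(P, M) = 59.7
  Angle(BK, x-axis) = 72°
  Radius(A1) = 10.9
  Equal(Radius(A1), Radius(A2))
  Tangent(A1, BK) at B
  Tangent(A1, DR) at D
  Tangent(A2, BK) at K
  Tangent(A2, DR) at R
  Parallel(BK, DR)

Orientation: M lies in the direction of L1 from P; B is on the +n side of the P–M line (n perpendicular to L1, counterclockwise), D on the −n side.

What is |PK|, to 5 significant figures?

60.687

Tangency of A1 to both parallel lines with radius 10.9 puts B and D at P ± 10.9·n: B = (-10.367, 3.3683), D = (10.367, -3.3683). Equal radii place K and R the same way about M: K = M + 10.9·n = (8.0818, 60.146), R = M − 10.9·n = (28.815, 53.410). Then |PK| = |K − P| = 60.687.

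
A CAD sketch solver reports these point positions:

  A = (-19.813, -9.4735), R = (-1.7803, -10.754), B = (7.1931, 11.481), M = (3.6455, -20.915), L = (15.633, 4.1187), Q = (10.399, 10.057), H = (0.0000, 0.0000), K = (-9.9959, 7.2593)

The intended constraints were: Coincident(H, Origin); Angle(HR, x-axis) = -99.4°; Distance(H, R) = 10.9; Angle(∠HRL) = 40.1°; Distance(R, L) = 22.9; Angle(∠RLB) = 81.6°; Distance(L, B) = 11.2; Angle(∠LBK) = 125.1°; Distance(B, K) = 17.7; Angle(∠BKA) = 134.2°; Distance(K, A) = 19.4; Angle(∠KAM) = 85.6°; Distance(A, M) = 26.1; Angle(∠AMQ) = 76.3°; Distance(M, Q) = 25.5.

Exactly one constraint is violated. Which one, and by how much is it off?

Distance(M, Q) = 25.5 — off by 6.20.

H = (0.00, 0.00) ✓; HR at -99.40° ✓; |HR| = 10.90 ✓; ∠HRL = 40.10° ✓; |RL| = 22.90 ✓; ∠RLB = 81.60° ✓; |LB| = 11.20 ✓; ∠LBK = 125.1° ✓; |BK| = 17.70 ✓; ∠BKA = 134.2° ✓; |KA| = 19.40 ✓; ∠KAM = 85.60° ✓; |AM| = 26.10 ✓; ∠AMQ = 76.30° ✓; |MQ| = 31.70 ✗.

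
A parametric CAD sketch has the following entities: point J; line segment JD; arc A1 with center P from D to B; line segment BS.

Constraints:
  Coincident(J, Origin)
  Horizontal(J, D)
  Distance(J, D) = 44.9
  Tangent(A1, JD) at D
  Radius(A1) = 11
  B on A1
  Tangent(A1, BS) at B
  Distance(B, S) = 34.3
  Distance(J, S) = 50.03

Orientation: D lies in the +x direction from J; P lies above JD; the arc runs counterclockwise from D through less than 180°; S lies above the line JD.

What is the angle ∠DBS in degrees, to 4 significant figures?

111.1°

Checks: |PB| = 11.00 ✓; ∠(PB, BS) = 90.00° ✓; |BS| = 34.30 ✓; |JS| = 50.03 ✓.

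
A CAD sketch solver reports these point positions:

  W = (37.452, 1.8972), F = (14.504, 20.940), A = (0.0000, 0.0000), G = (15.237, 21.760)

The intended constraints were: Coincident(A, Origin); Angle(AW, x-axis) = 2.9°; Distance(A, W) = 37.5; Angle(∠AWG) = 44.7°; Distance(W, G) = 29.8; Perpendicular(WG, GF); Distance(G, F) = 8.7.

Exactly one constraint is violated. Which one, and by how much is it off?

Distance(G, F) = 8.7 — off by 7.60.

A = (0.00, 0.00) ✓; AW at 2.900° ✓; |AW| = 37.50 ✓; ∠AWG = 44.70° ✓; |WG| = 29.80 ✓; ∠(WG, GF) = 90.01° ✓; |GF| = 1.100 ✗.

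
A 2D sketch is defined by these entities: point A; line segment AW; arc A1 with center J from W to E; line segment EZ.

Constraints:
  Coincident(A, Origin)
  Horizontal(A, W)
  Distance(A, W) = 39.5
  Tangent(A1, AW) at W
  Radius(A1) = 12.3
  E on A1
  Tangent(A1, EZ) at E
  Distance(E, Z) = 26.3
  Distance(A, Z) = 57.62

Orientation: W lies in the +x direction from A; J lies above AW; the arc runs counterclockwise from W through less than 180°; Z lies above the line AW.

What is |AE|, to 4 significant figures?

53.61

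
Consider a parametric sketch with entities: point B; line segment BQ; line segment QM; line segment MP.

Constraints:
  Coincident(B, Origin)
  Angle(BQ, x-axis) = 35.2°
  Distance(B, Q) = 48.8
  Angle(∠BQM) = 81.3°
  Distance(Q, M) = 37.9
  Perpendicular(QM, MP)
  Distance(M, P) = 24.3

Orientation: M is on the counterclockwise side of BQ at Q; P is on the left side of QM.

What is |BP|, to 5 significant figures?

38.787

∠BQM = 81.3°, so QM runs at 35.2° + (180° − 81.3°) = 133.90° from the x-axis; with |QM| = 37.9, M = Q + 37.9·(cos 133.90°, sin 133.90°) = (13.597, 55.439). QM is perpendicular to MP; with |MP| = 24.3 on the left of QM, P = M + 24.3·(-0.72055, -0.69340) = (-3.9127, 38.589). Then |BP| = |P − B| = 38.787.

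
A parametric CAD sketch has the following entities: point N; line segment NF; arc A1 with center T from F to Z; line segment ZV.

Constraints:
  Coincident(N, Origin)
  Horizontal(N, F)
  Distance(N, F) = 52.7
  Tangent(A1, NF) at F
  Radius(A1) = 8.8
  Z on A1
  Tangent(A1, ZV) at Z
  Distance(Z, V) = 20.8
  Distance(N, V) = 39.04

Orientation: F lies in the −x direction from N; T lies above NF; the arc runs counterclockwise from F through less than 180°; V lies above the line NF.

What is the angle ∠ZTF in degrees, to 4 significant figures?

53.75°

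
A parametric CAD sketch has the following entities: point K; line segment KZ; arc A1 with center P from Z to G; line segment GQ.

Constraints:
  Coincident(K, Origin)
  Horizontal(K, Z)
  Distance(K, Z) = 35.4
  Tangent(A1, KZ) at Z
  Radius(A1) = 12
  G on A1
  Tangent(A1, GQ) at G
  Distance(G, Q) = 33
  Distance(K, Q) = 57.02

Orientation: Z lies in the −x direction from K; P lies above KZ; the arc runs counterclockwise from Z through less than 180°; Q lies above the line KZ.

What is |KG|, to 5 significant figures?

28.188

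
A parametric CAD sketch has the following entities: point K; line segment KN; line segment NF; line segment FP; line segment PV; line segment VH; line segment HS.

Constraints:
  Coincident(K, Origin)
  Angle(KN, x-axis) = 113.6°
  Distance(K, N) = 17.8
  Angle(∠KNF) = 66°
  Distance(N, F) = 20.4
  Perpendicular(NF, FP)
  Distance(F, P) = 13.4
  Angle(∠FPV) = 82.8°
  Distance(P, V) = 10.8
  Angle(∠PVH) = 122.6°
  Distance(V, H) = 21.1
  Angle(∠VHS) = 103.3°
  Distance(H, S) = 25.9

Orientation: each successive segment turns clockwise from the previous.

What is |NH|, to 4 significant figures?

7.043

K is at the origin; KN runs at 113.6° with length 17.8, so N = (-7.126, 16.31). ∠KNF = 66.0° gives NF at -0.4000° from the x-axis; with |NF| = 20.4, F = (13.27, 16.17). NF ⟂ FP, so FP runs at -90.40°; with |FP| = 13.4, P = (13.18, 2.769). ∠FPV = 82.8° gives PV at 172.4° from the x-axis; with |PV| = 10.8, V = (2.475, 4.198). ∠PVH = 122.6° gives VH at 115.0° from the x-axis; with |VH| = 21.1, H = (-6.443, 23.32). Then |NH| = |H − N| = 7.043.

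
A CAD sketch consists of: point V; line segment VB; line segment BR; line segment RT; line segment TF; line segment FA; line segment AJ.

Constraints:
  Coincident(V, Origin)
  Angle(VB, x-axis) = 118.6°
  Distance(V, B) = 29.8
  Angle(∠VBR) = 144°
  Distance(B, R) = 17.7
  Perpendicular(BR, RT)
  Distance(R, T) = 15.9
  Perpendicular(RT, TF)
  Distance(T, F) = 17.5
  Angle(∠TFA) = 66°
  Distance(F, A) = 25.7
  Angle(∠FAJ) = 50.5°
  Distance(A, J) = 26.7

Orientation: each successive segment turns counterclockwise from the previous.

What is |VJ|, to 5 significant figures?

46.691

V is at the origin; VB runs at 118.6° with length 29.8, so B = (-14.265, 26.164). ∠VBR = 144.0° gives BR at 154.60° from the x-axis; with |BR| = 17.7, R = (-30.254, 33.756). BR is perpendicular to RT, so RT runs at -115.40°; with |RT| = 15.9, T = (-37.074, 19.393). RT ⟂ TF, so TF runs at -25.400°; with |TF| = 17.5, F = (-21.266, 11.887). ∠TFA = 66.0° gives FA at 88.600° from the x-axis; with |FA| = 25.7, A = (-20.638, 37.579). ∠FAJ = 50.5° gives AJ at -141.90° from the x-axis; with |AJ| = 26.7, J = (-41.649, 21.104). Then |VJ| = |J − V| = 46.691.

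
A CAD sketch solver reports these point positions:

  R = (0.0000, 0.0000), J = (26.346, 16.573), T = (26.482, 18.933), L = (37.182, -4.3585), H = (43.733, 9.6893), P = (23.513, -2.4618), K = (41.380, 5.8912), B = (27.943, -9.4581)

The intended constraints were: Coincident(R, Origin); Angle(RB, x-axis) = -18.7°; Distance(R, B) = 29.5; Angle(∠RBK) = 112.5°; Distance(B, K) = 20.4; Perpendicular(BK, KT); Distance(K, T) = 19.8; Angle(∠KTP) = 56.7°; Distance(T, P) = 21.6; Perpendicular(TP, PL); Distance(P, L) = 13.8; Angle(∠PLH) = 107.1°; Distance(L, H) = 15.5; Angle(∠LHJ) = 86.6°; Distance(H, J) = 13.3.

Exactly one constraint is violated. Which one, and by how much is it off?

Distance(H, J) = 13.3 — off by 5.40.

R = (0.00, 0.00) ✓; RB at -18.70° ✓; |RB| = 29.50 ✓; ∠RBK = 112.5° ✓; |BK| = 20.40 ✓; ∠(BK, KT) = 90.00° ✓; |KT| = 19.80 ✓; ∠KTP = 56.70° ✓; |TP| = 21.60 ✓; ∠(TP, PL) = 90.00° ✓; |PL| = 13.80 ✓; ∠PLH = 107.1° ✓; |LH| = 15.50 ✓; ∠LHJ = 86.60° ✓; |HJ| = 18.70 ✗.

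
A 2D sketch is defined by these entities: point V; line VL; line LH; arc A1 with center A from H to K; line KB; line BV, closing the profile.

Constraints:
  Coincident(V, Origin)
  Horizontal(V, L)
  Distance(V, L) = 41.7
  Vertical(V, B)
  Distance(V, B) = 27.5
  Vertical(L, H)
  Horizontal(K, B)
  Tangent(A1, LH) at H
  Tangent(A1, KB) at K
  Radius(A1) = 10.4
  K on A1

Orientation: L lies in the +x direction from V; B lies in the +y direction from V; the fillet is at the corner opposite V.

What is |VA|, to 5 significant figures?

35.667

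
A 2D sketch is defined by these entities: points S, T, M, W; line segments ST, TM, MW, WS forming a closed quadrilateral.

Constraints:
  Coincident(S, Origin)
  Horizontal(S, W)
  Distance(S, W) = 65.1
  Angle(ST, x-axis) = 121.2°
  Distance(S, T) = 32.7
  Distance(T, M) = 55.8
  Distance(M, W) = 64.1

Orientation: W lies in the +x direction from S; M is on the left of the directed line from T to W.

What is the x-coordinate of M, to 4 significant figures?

31.95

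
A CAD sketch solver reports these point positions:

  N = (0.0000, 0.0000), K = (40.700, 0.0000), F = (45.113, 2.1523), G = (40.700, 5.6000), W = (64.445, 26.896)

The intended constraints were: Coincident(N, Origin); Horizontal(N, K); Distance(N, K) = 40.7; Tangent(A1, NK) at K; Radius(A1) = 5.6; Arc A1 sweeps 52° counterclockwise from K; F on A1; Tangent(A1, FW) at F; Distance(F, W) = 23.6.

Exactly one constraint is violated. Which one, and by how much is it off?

Distance(F, W) = 23.6 — off by 7.80.

N = (0.00, 0.00) ✓; N.y = 0.00, K.y = 0.00 ✓; |NK| = 40.70 ✓; ∠(GK, KN) = 90.00° ✓; |GK| = 5.600 ✓; bearing(G→F) − bearing(G→K) = 52.00° ✓; |GF| = 5.600 ✓; ∠(GF, FW) = 90.00° ✓; |FW| = 31.40 ✗.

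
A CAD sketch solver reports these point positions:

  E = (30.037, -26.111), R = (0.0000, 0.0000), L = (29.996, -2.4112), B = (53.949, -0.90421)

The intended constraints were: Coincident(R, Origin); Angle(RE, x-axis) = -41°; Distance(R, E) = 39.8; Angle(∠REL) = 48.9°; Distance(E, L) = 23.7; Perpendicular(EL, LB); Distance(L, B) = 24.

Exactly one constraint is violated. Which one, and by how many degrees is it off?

Perpendicular(EL, LB) — off by 3.50°.

R = (0.00, 0.00) ✓; RE at -41.00° ✓; |RE| = 39.80 ✓; ∠REL = 48.90° ✓; |EL| = 23.70 ✓; ∠(EL, LB) = 86.50° ✗; |LB| = 24.00 ✓.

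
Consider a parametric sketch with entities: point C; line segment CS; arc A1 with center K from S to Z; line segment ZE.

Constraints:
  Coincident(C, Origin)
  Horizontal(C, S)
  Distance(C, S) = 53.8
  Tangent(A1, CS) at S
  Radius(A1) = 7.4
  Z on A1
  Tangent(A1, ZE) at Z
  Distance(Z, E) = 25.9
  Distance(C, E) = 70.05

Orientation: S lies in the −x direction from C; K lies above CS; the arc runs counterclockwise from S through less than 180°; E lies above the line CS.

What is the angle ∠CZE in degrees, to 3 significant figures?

137°

C is at the origin; C and S share the same y with |CS| = 53.8 and S on the −x side, so S = (-53.8, 0.00). A1 meets CS tangentially, so KS is at right angles to CS, so K = S + (0, 7.4) = (-53.8, 7.40). Since KZ ⟂ ZE (tangency), |KE| = √(7.4² + 25.9²) = 26.9 regardless of where Z sits on A1. So E lies on both circle(C, 70.05) and circle(K, 26.9); the above-CS intersection is E = (-61.7, 33.1). Z is the foot of the tangent from E: Z = (-47.6, 11.4).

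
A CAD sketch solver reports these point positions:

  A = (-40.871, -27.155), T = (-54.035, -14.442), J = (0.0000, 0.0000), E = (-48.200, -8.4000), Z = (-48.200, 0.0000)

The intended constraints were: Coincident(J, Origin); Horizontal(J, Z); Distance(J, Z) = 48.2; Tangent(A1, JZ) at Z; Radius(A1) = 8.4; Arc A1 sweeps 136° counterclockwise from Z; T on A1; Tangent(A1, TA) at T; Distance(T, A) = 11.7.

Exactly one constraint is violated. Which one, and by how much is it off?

Distance(T, A) = 11.7 — off by 6.60.

J = (0.00, 0.00) ✓; J.y = 0.00, Z.y = 0.00 ✓; |JZ| = 48.20 ✓; ∠(EZ, ZJ) = 90.00° ✓; |EZ| = 8.400 ✓; bearing(E→T) − bearing(E→Z) = 136.0° ✓; |ET| = 8.400 ✓; ∠(ET, TA) = 90.00° ✓; |TA| = 18.30 ✗.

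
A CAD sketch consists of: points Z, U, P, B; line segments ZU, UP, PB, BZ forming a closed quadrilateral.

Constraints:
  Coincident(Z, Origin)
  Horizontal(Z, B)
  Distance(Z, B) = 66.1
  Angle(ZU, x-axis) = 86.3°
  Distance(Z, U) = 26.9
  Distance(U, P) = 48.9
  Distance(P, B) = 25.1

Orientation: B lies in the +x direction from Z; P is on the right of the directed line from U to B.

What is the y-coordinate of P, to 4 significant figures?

-2.175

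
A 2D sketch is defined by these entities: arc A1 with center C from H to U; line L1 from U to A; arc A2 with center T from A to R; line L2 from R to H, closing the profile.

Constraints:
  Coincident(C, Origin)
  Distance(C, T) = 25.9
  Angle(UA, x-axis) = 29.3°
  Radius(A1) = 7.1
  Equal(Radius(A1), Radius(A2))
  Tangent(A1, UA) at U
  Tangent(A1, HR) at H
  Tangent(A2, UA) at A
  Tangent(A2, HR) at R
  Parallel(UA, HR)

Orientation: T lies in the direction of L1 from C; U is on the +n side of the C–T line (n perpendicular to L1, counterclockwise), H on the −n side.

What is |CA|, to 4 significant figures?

26.86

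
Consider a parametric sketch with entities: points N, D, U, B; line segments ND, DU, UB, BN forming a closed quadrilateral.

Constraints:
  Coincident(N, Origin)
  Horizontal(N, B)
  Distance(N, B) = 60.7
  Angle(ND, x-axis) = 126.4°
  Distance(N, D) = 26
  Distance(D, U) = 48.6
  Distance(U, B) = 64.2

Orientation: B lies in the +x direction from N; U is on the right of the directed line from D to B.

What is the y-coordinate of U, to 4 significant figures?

-24.66

Checks: |DU| = 48.60 ✓; |UB| = 64.20 ✓.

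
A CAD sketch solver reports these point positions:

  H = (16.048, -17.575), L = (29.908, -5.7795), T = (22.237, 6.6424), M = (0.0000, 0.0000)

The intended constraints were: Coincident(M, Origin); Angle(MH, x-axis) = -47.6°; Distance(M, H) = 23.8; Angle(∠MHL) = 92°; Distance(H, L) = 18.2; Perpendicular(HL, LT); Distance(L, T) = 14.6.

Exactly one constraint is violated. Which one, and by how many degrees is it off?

Perpendicular(HL, LT) — off by 8.70°.

M = (0.00, 0.00) ✓; MH at -47.60° ✓; |MH| = 23.80 ✓; ∠MHL = 92.00° ✓; |HL| = 18.20 ✓; ∠(HL, LT) = 81.30° ✗; |LT| = 14.60 ✓.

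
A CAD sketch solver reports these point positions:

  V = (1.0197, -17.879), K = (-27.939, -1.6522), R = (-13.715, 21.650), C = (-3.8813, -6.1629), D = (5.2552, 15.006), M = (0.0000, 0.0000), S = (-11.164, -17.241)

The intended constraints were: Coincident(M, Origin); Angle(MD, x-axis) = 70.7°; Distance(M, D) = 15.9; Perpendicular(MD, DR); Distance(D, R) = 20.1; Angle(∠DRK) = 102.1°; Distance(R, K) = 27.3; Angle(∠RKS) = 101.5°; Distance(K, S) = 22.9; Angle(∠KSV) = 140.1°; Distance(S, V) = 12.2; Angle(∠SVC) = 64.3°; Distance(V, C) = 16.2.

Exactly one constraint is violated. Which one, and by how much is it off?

Distance(V, C) = 16.2 — off by 3.50.

M = (0.00, 0.00) ✓; MD at 70.70° ✓; |MD| = 15.90 ✓; ∠(MD, DR) = 90.00° ✓; |DR| = 20.10 ✓; ∠DRK = 102.1° ✓; |RK| = 27.30 ✓; ∠RKS = 101.5° ✓; |KS| = 22.90 ✓; ∠KSV = 140.1° ✓; |SV| = 12.20 ✓; ∠SVC = 64.30° ✓; |VC| = 12.70 ✗.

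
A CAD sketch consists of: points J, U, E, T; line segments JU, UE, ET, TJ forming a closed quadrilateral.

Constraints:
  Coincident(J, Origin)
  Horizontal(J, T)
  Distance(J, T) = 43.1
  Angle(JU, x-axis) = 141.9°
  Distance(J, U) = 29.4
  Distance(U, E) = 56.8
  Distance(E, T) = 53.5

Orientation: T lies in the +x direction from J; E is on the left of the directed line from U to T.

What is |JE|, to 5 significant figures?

55.380

Checks: |UE| = 56.80 ✓; |ET| = 53.50 ✓.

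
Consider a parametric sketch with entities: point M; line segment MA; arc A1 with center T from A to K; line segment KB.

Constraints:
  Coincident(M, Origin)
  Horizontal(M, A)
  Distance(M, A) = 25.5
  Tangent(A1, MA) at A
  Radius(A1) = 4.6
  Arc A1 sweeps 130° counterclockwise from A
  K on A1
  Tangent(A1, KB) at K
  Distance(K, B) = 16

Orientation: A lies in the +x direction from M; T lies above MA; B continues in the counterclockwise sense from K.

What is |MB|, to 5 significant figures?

27.271

M is at the origin; MA is horizontal with |MA| = 25.5 and A on the +x side, so A = (25.500, 0.0000). Since A1 is tangent to MA there, TA ⟂ MA, so T = A + (0, 4.6) = (25.500, 4.6000). On A1, A sits at bearing -90° from T; a 130° counterclockwise sweep puts K at bearing 40°, so K = T + 4.6·(cos 40°, sin 40°) = (29.024, 7.5568). The tangent condition forces TK to be normal to KB, so KB runs along (−sin 40°, cos 40°); with |KB| = 16.0, B = (18.739, 19.814). Then |MB| = |B − M| = 27.271.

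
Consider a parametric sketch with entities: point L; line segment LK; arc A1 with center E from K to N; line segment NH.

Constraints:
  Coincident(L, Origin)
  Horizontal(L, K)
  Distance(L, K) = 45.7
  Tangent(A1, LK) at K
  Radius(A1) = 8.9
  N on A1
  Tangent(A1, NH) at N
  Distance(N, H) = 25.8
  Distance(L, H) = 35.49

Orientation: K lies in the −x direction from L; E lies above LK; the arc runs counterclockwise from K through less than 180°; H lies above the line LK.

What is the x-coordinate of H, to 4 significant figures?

-24.31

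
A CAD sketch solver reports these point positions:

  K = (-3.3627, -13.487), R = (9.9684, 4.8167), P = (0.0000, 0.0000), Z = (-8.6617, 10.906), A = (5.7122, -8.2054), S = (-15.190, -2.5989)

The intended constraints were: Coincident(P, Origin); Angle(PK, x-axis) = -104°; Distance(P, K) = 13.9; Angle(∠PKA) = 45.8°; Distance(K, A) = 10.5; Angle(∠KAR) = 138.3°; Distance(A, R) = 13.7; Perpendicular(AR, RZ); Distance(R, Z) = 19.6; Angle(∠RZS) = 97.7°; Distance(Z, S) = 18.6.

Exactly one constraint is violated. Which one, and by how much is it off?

Distance(Z, S) = 18.6 — off by 3.60.

P = (0.00, 0.00) ✓; PK at -104.0° ✓; |PK| = 13.90 ✓; ∠PKA = 45.80° ✓; |KA| = 10.50 ✓; ∠KAR = 138.3° ✓; |AR| = 13.70 ✓; ∠(AR, RZ) = 90.00° ✓; |RZ| = 19.60 ✓; ∠RZS = 97.70° ✓; |ZS| = 15.00 ✗.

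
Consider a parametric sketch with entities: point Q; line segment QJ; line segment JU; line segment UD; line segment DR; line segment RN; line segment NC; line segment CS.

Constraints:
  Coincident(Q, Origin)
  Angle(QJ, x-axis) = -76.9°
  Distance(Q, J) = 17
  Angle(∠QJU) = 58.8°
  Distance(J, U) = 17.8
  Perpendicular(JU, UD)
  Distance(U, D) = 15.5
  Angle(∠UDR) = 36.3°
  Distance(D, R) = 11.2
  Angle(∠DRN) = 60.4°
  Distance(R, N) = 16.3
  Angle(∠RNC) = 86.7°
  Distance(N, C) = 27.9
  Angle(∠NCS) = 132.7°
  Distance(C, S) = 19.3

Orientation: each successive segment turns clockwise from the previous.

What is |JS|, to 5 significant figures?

48.895

∠RNC = 86.7° gives NC at 75.300° from the x-axis; with |NC| = 27.9, C = (-13.651, 23.274). ∠NCS = 132.7° gives CS at 28.000° from the x-axis; with |CS| = 19.3, S = (3.3898, 32.335). Then |JS| = |S − J| = 48.895.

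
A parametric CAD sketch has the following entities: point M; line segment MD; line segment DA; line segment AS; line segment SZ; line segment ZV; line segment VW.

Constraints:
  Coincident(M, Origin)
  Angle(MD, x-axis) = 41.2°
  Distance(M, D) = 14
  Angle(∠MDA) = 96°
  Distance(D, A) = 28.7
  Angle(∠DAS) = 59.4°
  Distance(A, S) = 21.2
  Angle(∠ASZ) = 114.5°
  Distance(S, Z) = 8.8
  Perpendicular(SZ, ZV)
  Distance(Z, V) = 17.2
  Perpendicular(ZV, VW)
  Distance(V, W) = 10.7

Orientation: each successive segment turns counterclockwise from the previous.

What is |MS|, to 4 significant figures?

19.85

M is at the origin; MD runs at 41.2° with length 14.0, so D = (10.53, 9.222). ∠MDA = 96.0° gives DA at 125.2° from the x-axis; with |DA| = 28.7, A = (-6.010, 32.67). ∠DAS = 59.4° gives AS at -114.2° from the x-axis; with |AS| = 21.2, S = (-14.70, 13.34). Then |MS| = |S − M| = 19.85.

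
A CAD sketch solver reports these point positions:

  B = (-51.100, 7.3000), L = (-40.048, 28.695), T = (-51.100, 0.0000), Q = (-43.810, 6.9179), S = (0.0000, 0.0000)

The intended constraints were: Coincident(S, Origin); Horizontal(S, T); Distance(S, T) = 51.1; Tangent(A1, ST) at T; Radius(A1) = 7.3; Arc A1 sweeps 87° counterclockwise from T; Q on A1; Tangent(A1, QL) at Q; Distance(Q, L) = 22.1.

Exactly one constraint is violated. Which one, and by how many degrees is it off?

Tangent(A1, QL) at Q — off by 6.80°.

S = (0.00, 0.00) ✓; S.y = 0.00, T.y = 0.00 ✓; |ST| = 51.10 ✓; ∠(BT, TS) = 90.00° ✓; |BT| = 7.300 ✓; bearing(B→Q) − bearing(B→T) = 87.00° ✓; |BQ| = 7.300 ✓; ∠(BQ, QL) = 96.80° ✗; |QL| = 22.10 ✓.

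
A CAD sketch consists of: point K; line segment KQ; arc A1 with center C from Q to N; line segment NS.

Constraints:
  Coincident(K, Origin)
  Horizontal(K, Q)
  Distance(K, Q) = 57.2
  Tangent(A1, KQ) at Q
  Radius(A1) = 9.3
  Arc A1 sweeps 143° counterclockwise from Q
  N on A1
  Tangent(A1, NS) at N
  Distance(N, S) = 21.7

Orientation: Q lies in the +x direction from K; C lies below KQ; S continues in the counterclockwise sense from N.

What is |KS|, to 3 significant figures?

75.1

K is at the origin; KQ is horizontal with |KQ| = 57.2 and Q on the +x side, so Q = (57.2, 0.00). The tangent condition forces CQ to be normal to KQ, so C = Q + (0, -9.3) = (57.2, -9.30). On A1, Q sits at bearing 90° from C; a 143° counterclockwise sweep puts N at bearing 233°, so N = C + 9.3·(cos 233°, sin 233°) = (51.6, -16.7). Tangency of A1 to NS means the radius CN is perpendicular to NS, so NS runs along (−sin 233°, cos 233°); with |NS| = 21.7, S = (68.9, -29.8). Then |KS| = |S − K| = 75.1.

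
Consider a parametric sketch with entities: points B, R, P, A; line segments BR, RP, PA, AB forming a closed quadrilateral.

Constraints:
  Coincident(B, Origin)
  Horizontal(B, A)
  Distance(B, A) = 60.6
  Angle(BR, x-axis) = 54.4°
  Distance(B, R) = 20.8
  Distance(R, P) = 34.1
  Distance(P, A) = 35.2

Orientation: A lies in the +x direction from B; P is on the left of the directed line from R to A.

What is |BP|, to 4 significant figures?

53.07

Checks: |RP| = 34.10 ✓; |PA| = 35.20 ✓.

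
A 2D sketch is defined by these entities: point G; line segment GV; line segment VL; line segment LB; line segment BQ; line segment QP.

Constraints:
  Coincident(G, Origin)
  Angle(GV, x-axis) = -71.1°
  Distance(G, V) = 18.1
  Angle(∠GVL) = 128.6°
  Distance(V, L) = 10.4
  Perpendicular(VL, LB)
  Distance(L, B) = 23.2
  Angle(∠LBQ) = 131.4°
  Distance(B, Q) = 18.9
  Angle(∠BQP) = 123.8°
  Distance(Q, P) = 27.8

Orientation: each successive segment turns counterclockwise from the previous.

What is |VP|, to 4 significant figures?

41.92

G is at the origin; GV runs at -71.1° with length 18.1, so V = (5.863, -17.12). ∠GVL = 128.6° gives VL at -19.70° from the x-axis; with |VL| = 10.4, L = (15.65, -20.63). VL ⟂ LB, so LB runs at 70.30°; with |LB| = 23.2, B = (23.47, 1.212). ∠LBQ = 131.4° gives BQ at 118.9° from the x-axis; with |BQ| = 18.9, Q = (14.34, 17.76). ∠BQP = 123.8° gives QP at 175.1° from the x-axis; with |QP| = 27.8, P = (-13.36, 20.13). Then |VP| = |P − V| = 41.92.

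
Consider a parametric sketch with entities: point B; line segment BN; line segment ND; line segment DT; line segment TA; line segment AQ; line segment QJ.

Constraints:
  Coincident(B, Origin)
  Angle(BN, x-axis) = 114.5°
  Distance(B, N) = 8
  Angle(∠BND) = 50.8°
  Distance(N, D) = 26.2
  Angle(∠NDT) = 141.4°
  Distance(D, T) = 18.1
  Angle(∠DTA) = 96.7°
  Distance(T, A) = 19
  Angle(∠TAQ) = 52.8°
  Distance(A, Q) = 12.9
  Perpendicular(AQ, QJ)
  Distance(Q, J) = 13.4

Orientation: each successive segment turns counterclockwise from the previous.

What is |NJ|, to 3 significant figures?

39.7

B is at the origin; BN runs at 114.5° with length 8.0, so N = (-3.32, 7.28). ∠BND = 50.8° gives ND at -116° from the x-axis; with |ND| = 26.2, D = (-14.9, -16.2). ∠NDT = 141.4° gives DT at -77.7° from the x-axis; with |DT| = 18.1, T = (-11.1, -33.9). ∠DTA = 96.7° gives TA at 5.60° from the x-axis; with |TA| = 19.0, A = (7.84, -32.0). ∠TAQ = 52.8° gives AQ at 133° from the x-axis; with |AQ| = 12.9, Q = (-0.926, -22.6). AQ ⟂ QJ, so QJ runs at -137°; with |QJ| = 13.4, J = (-10.8, -31.7). Then |NJ| = |J − N| = 39.7.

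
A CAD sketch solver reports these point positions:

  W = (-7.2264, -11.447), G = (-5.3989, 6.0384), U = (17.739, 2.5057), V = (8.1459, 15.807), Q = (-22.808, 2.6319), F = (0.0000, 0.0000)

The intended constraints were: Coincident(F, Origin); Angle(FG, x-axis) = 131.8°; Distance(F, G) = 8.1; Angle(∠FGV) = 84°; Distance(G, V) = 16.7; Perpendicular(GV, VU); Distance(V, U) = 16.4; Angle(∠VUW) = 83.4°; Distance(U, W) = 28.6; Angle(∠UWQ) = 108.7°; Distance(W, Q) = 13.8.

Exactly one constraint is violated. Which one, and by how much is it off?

Distance(W, Q) = 13.8 — off by 7.20.

F = (0.00, 0.00) ✓; FG at 131.8° ✓; |FG| = 8.100 ✓; ∠FGV = 84.00° ✓; |GV| = 16.70 ✓; ∠(GV, VU) = 90.00° ✓; |VU| = 16.40 ✓; ∠VUW = 83.40° ✓; |UW| = 28.60 ✓; ∠UWQ = 108.7° ✓; |WQ| = 21.00 ✗.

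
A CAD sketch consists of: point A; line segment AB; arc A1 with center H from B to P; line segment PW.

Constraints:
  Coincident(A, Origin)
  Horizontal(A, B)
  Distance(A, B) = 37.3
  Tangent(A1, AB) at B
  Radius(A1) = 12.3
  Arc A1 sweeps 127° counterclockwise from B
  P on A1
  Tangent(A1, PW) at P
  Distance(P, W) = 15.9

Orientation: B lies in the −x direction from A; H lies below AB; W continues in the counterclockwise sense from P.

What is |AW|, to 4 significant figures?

49.60

A is at the origin; A and B share the same y with |AB| = 37.3 and B on the −x side, so B = (-37.30, 0.000). Tangency of A1 to AB means the radius HB is perpendicular to AB, so H = B + (0, -12.3) = (-37.30, -12.30). On A1, B sits at bearing 90° from H; a 127° counterclockwise sweep puts P at bearing 217°, so P = H + 12.3·(cos 217°, sin 217°) = (-47.12, -19.70). Since A1 is tangent to PW there, HP ⟂ PW, so PW runs along (−sin 217°, cos 217°); with |PW| = 15.9, W = (-37.55, -32.40). Then |AW| = |W − A| = 49.60.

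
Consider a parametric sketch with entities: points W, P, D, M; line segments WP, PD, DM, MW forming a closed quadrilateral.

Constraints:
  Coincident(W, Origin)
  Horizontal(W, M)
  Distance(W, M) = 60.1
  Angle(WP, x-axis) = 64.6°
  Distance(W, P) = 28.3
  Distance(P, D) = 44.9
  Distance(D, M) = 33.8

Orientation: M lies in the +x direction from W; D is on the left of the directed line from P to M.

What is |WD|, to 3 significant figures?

65.6

Checks: |WM| = 60.10 ✓; |WP| = 28.30 ✓; |PD| = 44.90 ✓; |DM| = 33.80 ✓.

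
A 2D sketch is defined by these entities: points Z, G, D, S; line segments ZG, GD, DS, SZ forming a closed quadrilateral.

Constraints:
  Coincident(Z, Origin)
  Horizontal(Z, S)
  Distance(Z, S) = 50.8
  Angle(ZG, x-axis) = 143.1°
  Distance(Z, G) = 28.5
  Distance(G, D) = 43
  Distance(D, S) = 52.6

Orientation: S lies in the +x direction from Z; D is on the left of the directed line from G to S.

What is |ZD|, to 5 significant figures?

40.944

Z is at the origin; Z and S share the same y with |ZS| = 50.8 and S in +x, so S = (50.8, 0). ZG runs at 143.1° with |ZG| = 28.5, so G = (-22.791, 17.112). D is determined by |GD| = 43.0 and |DS| = 52.6 together: it lies at the intersection of circle(G, 43.0) and circle(S, 52.6). With |GS| = 75.554, the foot of the radical line on GS is 31.704 from G and the perpendicular offset is √(43.0² − 31.704²) = 29.050. Taking the left-of-GS solution: D = (14.668, 38.226).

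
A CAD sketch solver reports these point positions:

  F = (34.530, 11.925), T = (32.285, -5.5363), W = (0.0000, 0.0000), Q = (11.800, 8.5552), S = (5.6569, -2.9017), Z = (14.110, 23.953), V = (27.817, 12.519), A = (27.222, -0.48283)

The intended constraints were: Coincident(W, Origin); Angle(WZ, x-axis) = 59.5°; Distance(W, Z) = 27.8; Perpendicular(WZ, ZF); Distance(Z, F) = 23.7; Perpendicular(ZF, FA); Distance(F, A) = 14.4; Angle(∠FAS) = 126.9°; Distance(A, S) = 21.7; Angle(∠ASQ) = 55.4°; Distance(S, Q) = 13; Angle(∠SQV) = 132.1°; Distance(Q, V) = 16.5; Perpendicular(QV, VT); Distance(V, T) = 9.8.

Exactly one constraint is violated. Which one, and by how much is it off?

Distance(V, T) = 9.8 — off by 8.80.

W = (0.00, 0.00) ✓; WZ at 59.50° ✓; |WZ| = 27.80 ✓; ∠(WZ, ZF) = 90.00° ✓; |ZF| = 23.70 ✓; ∠(ZF, FA) = 90.00° ✓; |FA| = 14.40 ✓; ∠FAS = 126.9° ✓; |AS| = 21.70 ✓; ∠ASQ = 55.40° ✓; |SQ| = 13.00 ✓; ∠SQV = 132.1° ✓; |QV| = 16.50 ✓; ∠(QV, VT) = 90.00° ✓; |VT| = 18.60 ✗.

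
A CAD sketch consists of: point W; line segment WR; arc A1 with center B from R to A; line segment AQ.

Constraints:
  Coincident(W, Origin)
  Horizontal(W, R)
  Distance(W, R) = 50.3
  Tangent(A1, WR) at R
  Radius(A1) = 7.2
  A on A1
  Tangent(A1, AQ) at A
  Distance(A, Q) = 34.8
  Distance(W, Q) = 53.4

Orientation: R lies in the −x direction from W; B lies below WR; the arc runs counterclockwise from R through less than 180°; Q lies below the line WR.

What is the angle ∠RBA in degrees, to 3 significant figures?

126°

W is at the origin; WR is horizontal with |WR| = 50.3 and R on the −x side, so R = (-50.3, 0.00). Since A1 is tangent to WR there, BR ⟂ WR, so B = R + (0, -7.2) = (-50.3, -7.20). Since BA ⟂ AQ (tangency), |BQ| = √(7.2² + 34.8²) = 35.5 regardless of where A sits on A1. So Q lies on both circle(W, 53.4) and circle(B, 35.5); the below-WR intersection is Q = (-35.8, -39.6). A is the foot of the tangent from Q: A = (-56.1, -11.4).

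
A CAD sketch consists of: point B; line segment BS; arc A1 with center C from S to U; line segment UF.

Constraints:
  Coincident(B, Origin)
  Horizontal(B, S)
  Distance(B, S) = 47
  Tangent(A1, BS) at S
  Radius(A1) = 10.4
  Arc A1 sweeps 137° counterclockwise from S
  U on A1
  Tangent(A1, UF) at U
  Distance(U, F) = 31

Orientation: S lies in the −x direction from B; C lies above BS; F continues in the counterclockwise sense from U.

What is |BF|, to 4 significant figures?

73.82

B is at the origin; B and S share the same y with |BS| = 47.0 and S on the −x side, so S = (-47.00, 0.000). Since A1 is tangent to BS there, CS ⟂ BS, so C = S + (0, 10.4) = (-47.00, 10.40). On A1, S sits at bearing -90° from C; a 137° counterclockwise sweep puts U at bearing 47°, so U = C + 10.4·(cos 47°, sin 47°) = (-39.91, 18.01). The tangent condition forces CU to be normal to UF, so UF runs along (−sin 47°, cos 47°); with |UF| = 31.0, F = (-62.58, 39.15). Then |BF| = |F − B| = 73.82.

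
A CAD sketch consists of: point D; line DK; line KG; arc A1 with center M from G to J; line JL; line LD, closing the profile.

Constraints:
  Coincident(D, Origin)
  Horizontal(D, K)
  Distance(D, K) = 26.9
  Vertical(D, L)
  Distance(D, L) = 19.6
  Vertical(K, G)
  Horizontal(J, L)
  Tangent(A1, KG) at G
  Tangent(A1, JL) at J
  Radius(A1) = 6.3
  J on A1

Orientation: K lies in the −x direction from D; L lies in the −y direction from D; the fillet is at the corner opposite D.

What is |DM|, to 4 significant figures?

24.52

D is at the origin; DK is horizontal with |DK| = 26.9 and K on the −x side, so K = (-26.90, 0.000). D and L share the same x with |DL| = 19.6 and L on the −y side, so L = (0.000, -19.60). The virtual corner opposite D is at (-26.90, -19.60). A1 meets KG tangentially, so MG is at right angles to KG and tangency of A1 to JL means the radius MJ is perpendicular to JL, with radius 6.3, so the center M sits 6.3 in from both sides at M = (-20.60, -13.30). Then |DM| = |M − D| = 24.52.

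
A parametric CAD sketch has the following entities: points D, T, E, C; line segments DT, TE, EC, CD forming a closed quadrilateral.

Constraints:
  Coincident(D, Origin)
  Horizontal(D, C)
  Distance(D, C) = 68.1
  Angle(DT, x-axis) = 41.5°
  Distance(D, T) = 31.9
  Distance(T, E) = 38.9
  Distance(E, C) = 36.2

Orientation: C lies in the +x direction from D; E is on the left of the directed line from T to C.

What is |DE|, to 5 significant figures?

69.721

D is at the origin; DC is horizontal with |DC| = 68.1 and C in +x, so C = (68.1, 0). DT runs at 41.5° with |DT| = 31.9, so T = (23.892, 21.138). E is determined by |TE| = 38.9 and |EC| = 36.2 together: it lies at the intersection of circle(T, 38.9) and circle(C, 36.2). With |TC| = 49.002, the foot of the radical line on TC is 26.570 from T and the perpendicular offset is √(38.9² − 26.570²) = 28.412. Taking the left-of-TC solution: E = (60.118, 35.309).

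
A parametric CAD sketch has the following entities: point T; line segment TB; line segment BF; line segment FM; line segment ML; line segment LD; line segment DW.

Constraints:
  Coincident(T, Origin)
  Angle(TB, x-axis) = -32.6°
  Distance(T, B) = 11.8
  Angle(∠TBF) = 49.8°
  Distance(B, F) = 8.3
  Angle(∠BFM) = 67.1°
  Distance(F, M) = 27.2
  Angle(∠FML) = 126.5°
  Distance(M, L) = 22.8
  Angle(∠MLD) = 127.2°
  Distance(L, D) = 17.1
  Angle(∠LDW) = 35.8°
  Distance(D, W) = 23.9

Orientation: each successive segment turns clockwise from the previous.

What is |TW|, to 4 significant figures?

24.59

T is at the origin; TB runs at -32.6° with length 11.8, so B = (9.941, -6.357). ∠TBF = 49.8° gives BF at -162.8° from the x-axis; with |BF| = 8.3, F = (2.012, -8.812). ∠BFM = 67.1° gives FM at 84.30° from the x-axis; with |FM| = 27.2, M = (4.714, 18.25). ∠FML = 126.5° gives ML at 30.80° from the x-axis; with |ML| = 22.8, L = (24.30, 29.93). ∠MLD = 127.2° gives LD at -22.00° from the x-axis; with |LD| = 17.1, D = (40.15, 23.52). ∠LDW = 35.8° gives DW at -166.2° from the x-axis; with |DW| = 23.9, W = (16.94, 17.82). Then |TW| = |W − T| = 24.59.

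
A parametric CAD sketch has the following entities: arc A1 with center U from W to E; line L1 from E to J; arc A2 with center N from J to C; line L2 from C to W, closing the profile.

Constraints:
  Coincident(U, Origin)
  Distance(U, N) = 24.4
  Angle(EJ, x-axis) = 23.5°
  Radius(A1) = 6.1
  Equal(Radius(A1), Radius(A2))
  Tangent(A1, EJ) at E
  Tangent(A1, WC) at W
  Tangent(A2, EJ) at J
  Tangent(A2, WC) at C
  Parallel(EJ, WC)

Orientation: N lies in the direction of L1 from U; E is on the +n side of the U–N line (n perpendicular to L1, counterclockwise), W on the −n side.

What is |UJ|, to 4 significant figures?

25.15

The slot axis is L1's direction at 23.5°, so u = (cos 23.5°, sin 23.5°) = (0.9171, 0.3987) and n = (−sin 23.5°, cos 23.5°) = (-0.3987, 0.9171). U is at the origin and N lies 24.4 along u from U, so N = 24.4·u = (22.38, 9.729). Tangency of A1 to both parallel lines with radius 6.1 puts E and W at U ± 6.1·n: E = (-2.432, 5.594), W = (2.432, -5.594). Equal radii place J and C the same way about N: J = N + 6.1·n = (19.94, 15.32), C = N − 6.1·n = (24.81, 4.135). Then |UJ| = |J − U| = 25.15.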